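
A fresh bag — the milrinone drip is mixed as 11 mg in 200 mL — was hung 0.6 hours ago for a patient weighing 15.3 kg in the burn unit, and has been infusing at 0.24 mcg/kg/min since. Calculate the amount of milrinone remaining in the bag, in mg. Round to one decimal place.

10.9 mg

Dose = 0.24 mcg/kg/min × 15.3 kg = 3.672 mcg/min
3.672 mcg/min × 60 min/hr = 220.32 mcg/hr
Concentration = 11 mg ÷ 200 mL = 0.055 mg/mL = 55 mcg/mL
Rate = 220.32 mcg/hr ÷ 55 mcg/mL = 4.005818 mL/hr
Volume infused = 4.005818 mL/hr × 0.6 hr = 2.403491 mL
Volume remaining = 200 − 2.403491 = 197.5965 mL
Drug remaining = 197.5965 mL × 55 mcg/mL = 10867.81 mcg = 10.86781 mg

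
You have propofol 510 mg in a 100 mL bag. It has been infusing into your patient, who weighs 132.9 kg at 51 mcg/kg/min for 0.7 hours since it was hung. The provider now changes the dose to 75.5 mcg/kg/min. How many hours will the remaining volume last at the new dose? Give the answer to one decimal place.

Initial rate:
Dose = 51 mcg/kg/min × 132.9 kg = 6777.9 mcg/min
6777.9 mcg/min × 60 min/hr = 406674 mcg/hr
Concentration = 510 mg ÷ 100 mL = 5.1 mg/mL = 5100 mcg/mL
Rate = 406674 mcg/hr ÷ 5100 mcg/mL = 79.74 mL/hr
Volume infused so far = 79.74 mL/hr × 0.7 hr = 55.818 mL
Volume remaining = 100 − 55.818 = 44.182 mL
New rate:
Dose = 75.5 mcg/kg/min × 132.9 kg = 10033.95 mcg/min
10033.95 mcg/min × 60 min/hr = 602037 mcg/hr
Rate = 602037 mcg/hr ÷ 5100 mcg/mL = 118.0465 mL/hr
Time remaining = 44.182 mL ÷ 118.0465 mL/hr = 0.3742763 hr

0.4 hours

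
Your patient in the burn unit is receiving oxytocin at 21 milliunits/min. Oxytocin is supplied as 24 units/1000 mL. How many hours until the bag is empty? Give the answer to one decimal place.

21 milliunits/min × 60 min/hr = 1260 milliunits/hr
Concentration = 24 units ÷ 1000 mL = 0.024 units/mL = 24 milliunits/mL
Rate = 1260 milliunits/hr ÷ 24 milliunits/mL = 52.5 mL/hr
Duration = 1000 mL ÷ 52.5 mL/hr = 19.04762 hr

19.0 hours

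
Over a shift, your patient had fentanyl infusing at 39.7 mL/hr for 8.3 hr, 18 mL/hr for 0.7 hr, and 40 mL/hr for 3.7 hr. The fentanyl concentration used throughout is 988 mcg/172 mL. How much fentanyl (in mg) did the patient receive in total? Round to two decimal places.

Concentration = 988 mcg ÷ 172 mL = 5.744186 mcg/mL
Stage 1: 39.7 mL/hr × 8.3 hr = 329.51 mL → 329.51 mL × 5.744186 mcg/mL = 1892.767 mcg
Stage 2: 18 mL/hr × 0.7 hr = 12.6 mL → 12.6 mL × 5.744186 mcg/mL = 72.37674 mcg
Stage 3: 40 mL/hr × 3.7 hr = 148 mL → 148 mL × 5.744186 mcg/mL = 850.1395 mcg
Total = 1892.767 + 72.37674 + 850.1395 = 2815.283 mcg = 2.815283 mg

2.82 mg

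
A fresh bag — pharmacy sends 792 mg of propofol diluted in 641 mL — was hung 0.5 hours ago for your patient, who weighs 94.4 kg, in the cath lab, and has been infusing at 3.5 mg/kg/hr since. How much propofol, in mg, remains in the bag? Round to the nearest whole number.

627 mg

Dose = 3.5 mg/kg/hr × 94.4 kg = 330.4 mg/hr
Concentration = 792 mg ÷ 641 mL = 1.235569 mg/mL
Rate = 330.4 mg/hr ÷ 1.235569 mg/mL = 267.4071 mL/hr
Volume infused = 267.4071 mL/hr × 0.5 hr = 133.7035 mL
Volume remaining = 641 − 133.7035 = 507.2965 mL
Drug remaining = 507.2965 mL × 1.235569 mg/mL = 626.8 mg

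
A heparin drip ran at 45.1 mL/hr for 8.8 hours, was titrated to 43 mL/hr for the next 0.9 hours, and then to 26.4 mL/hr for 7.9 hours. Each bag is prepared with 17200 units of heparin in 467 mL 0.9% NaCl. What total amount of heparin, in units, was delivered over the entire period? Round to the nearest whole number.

23724 units

Concentration = 17200 units ÷ 467 mL = 36.83084 units/mL
Stage 1: 45.1 mL/hr × 8.8 hr = 396.88 mL → 396.88 mL × 36.83084 units/mL = 14617.42 units
Stage 2: 43 mL/hr × 0.9 hr = 38.7 mL → 38.7 mL × 36.83084 units/mL = 1425.353 units
Stage 3: 26.4 mL/hr × 7.9 hr = 208.56 mL → 208.56 mL × 36.83084 units/mL = 7681.439 units
Total = 14617.42 + 1425.353 + 7681.439 = 23724.21 units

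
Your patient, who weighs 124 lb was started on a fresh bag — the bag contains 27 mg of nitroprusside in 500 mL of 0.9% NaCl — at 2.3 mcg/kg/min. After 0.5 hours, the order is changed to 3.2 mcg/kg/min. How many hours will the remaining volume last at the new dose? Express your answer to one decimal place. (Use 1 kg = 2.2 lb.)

2.1 hours

Initial rate:
Weight = 124 lb ÷ 2.2 lb/kg = 56.36364 kg
Dose = 2.3 mcg/kg/min × 56.36364 kg = 129.6364 mcg/min
129.6364 mcg/min × 60 min/hr = 7778.182 mcg/hr
Concentration = 27 mg ÷ 500 mL = 0.054 mg/mL = 54 mcg/mL
Rate = 7778.182 mcg/hr ÷ 54 mcg/mL = 144.0404 mL/hr
Volume infused so far = 144.0404 mL/hr × 0.5 hr = 72.0202 mL
Volume remaining = 500 − 72.0202 = 427.9798 mL
New rate:
Dose = 3.2 mcg/kg/min × 56.36364 kg = 180.3636 mcg/min
180.3636 mcg/min × 60 min/hr = 10821.82 mcg/hr
Rate = 10821.82 mcg/hr ÷ 54 mcg/mL = 200.404 mL/hr
Time remaining = 427.9798 mL ÷ 200.404 mL/hr = 2.135585 hr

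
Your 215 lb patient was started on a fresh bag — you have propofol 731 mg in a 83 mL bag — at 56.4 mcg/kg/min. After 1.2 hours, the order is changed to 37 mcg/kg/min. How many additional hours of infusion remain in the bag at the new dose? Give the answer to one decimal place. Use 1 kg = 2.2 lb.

1.5 hours

Initial rate:
Weight = 215 lb ÷ 2.2 lb/kg = 97.72727 kg
Dose = 56.4 mcg/kg/min × 97.72727 kg = 5511.818 mcg/min
5511.818 mcg/min × 60 min/hr = 330709.1 mcg/hr
Concentration = 731 mg ÷ 83 mL = 8.807229 mg/mL = 8807.229 mcg/mL
Rate = 330709.1 mcg/hr ÷ 8807.229 mcg/mL = 37.54973 mL/hr
Volume infused so far = 37.54973 mL/hr × 1.2 hr = 45.05968 mL
Volume remaining = 83 − 45.05968 = 37.94032 mL
New rate:
Dose = 37 mcg/kg/min × 97.72727 kg = 3615.909 mcg/min
3615.909 mcg/min × 60 min/hr = 216954.5 mcg/hr
Rate = 216954.5 mcg/hr ÷ 8807.229 mcg/mL = 24.63369 mL/hr
Time remaining = 37.94032 mL ÷ 24.63369 mL/hr = 1.54018 hr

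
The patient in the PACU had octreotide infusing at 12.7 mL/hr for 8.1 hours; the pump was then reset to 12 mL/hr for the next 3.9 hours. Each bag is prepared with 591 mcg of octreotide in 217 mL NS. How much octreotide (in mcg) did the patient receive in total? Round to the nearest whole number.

408 mcg

Concentration = 591 mcg ÷ 217 mL = 2.723502 mcg/mL
Stage 1: 12.7 mL/hr × 8.1 hr = 102.87 mL → 102.87 mL × 2.723502 mcg/mL = 280.1667 mcg
Stage 2: 12 mL/hr × 3.9 hr = 46.8 mL → 46.8 mL × 2.723502 mcg/mL = 127.4599 mcg
Total = 280.1667 + 127.4599 = 407.6266 mcg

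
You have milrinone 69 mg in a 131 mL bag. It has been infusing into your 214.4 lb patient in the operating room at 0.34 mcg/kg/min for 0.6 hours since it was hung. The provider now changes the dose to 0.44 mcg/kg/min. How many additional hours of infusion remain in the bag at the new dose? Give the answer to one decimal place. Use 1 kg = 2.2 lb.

26.4 hours

Initial rate:
Weight = 214.4 lb ÷ 2.2 lb/kg = 97.45455 kg
Dose = 0.34 mcg/kg/min × 97.45455 kg = 33.13455 mcg/min
33.13455 mcg/min × 60 min/hr = 1988.073 mcg/hr
Concentration = 69 mg ÷ 131 mL = 0.5267176 mg/mL = 526.7176 mcg/mL
Rate = 1988.073 mcg/hr ÷ 526.7176 mcg/mL = 3.774457 mL/hr
Volume infused so far = 3.774457 mL/hr × 0.6 hr = 2.264674 mL
Volume remaining = 131 − 2.264674 = 128.7353 mL
New rate:
Dose = 0.44 mcg/kg/min × 97.45455 kg = 42.88 mcg/min
42.88 mcg/min × 60 min/hr = 2572.8 mcg/hr
Rate = 2572.8 mcg/hr ÷ 526.7176 mcg/mL = 4.884591 mL/hr
Time remaining = 128.7353 mL ÷ 4.884591 mL/hr = 26.35539 hr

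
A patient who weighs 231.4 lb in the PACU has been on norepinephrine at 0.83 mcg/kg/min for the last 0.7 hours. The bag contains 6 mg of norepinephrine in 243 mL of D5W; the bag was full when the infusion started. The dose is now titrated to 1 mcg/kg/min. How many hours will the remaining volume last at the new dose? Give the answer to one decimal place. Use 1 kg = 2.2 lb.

0.4 hours

Initial rate:
Weight = 231.4 lb ÷ 2.2 lb/kg = 105.1818 kg
Dose = 0.83 mcg/kg/min × 105.1818 kg = 87.30091 mcg/min
87.30091 mcg/min × 60 min/hr = 5238.055 mcg/hr
Concentration = 6 mg ÷ 243 mL = 0.02469136 mg/mL = 24.69136 mcg/mL
Rate = 5238.055 mcg/hr ÷ 24.69136 mcg/mL = 212.1412 mL/hr
Volume infused so far = 212.1412 mL/hr × 0.7 hr = 148.4988 mL
Volume remaining = 243 − 148.4988 = 94.50115 mL
New rate:
Dose = 1 mcg/kg/min × 105.1818 kg = 105.1818 mcg/min
105.1818 mcg/min × 60 min/hr = 6310.909 mcg/hr
Rate = 6310.909 mcg/hr ÷ 24.69136 mcg/mL = 255.5918 mL/hr
Time remaining = 94.50115 mL ÷ 255.5918 mL/hr = 0.3697347 hr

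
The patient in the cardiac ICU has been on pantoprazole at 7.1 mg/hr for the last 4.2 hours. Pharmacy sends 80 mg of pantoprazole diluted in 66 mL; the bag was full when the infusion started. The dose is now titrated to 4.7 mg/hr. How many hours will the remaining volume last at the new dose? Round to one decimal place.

Initial rate:
Concentration = 80 mg ÷ 66 mL = 1.212121 mg/mL
Rate = 7.1 mg/hr ÷ 1.212121 mg/mL = 5.8575 mL/hr
Volume infused so far = 5.8575 mL/hr × 4.2 hr = 24.6015 mL
Volume remaining = 66 − 24.6015 = 41.3985 mL
New rate:
Rate = 4.7 mg/hr ÷ 1.212121 mg/mL = 3.8775 mL/hr
Time remaining = 41.3985 mL ÷ 3.8775 mL/hr = 10.6766 hr

10.7 hours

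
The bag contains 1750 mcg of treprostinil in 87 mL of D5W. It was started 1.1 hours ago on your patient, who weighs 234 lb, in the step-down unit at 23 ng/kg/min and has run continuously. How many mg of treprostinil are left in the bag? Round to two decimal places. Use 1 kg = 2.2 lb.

1.59 mg

Weight = 234 lb ÷ 2.2 lb/kg = 106.3636 kg
Dose = 23 ng/kg/min × 106.3636 kg = 2446.364 ng/min
2446.364 ng/min × 60 min/hr = 146781.8 ng/hr
Concentration = 1750 mcg ÷ 87 mL = 20.11494 mcg/mL = 20114.94 ng/mL
Rate = 146781.8 ng/hr ÷ 20114.94 ng/mL = 7.297153 mL/hr
Volume infused = 7.297153 mL/hr × 1.1 hr = 8.026869 mL
Volume remaining = 87 − 8.026869 = 78.97313 mL
Drug remaining = 78.97313 mL × 20114.94 ng/mL = 1588540 ng = 1.58854 mg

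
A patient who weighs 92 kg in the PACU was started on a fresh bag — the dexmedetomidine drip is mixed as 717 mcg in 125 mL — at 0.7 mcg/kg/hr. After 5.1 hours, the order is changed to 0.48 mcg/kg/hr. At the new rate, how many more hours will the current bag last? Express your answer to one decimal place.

8.8 hours

Initial rate:
Dose = 0.7 mcg/kg/hr × 92 kg = 64.4 mcg/hr
Concentration = 717 mcg ÷ 125 mL = 5.736 mcg/mL
Rate = 64.4 mcg/hr ÷ 5.736 mcg/mL = 11.22734 mL/hr
Volume infused so far = 11.22734 mL/hr × 5.1 hr = 57.25941 mL
Volume remaining = 125 − 57.25941 = 67.74059 mL
New rate:
Dose = 0.48 mcg/kg/hr × 92 kg = 44.16 mcg/hr
Rate = 44.16 mcg/hr ÷ 5.736 mcg/mL = 7.698745 mL/hr
Time remaining = 67.74059 mL ÷ 7.698745 mL/hr = 8.798913 hr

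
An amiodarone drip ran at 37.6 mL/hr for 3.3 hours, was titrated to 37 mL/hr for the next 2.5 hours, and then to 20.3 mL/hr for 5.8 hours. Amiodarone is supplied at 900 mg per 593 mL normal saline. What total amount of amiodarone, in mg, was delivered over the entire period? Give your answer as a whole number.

507 mg

Concentration = 900 mg ÷ 593 mL = 1.517707 mg/mL
Stage 1: 37.6 mL/hr × 3.3 hr = 124.08 mL → 124.08 mL × 1.517707 mg/mL = 188.317 mg
Stage 2: 37 mL/hr × 2.5 hr = 92.5 mL → 92.5 mL × 1.517707 mg/mL = 140.3879 mg
Stage 3: 20.3 mL/hr × 5.8 hr = 117.74 mL → 117.74 mL × 1.517707 mg/mL = 178.6948 mg
Total = 188.317 + 140.3879 + 178.6948 = 507.3997 mg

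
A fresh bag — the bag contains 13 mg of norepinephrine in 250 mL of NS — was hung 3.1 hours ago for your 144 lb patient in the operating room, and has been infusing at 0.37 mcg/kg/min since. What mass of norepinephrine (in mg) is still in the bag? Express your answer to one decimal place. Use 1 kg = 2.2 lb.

8.5 mg

Weight = 144 lb ÷ 2.2 lb/kg = 65.45455 kg
Dose = 0.37 mcg/kg/min × 65.45455 kg = 24.21818 mcg/min
24.21818 mcg/min × 60 min/hr = 1453.091 mcg/hr
Concentration = 13 mg ÷ 250 mL = 0.052 mg/mL = 52 mcg/mL
Rate = 1453.091 mcg/hr ÷ 52 mcg/mL = 27.94406 mL/hr
Volume infused = 27.94406 mL/hr × 3.1 hr = 86.62657 mL
Volume remaining = 250 − 86.62657 = 163.3734 mL
Drug remaining = 163.3734 mL × 52 mcg/mL = 8495.418 mcg = 8.495418 mg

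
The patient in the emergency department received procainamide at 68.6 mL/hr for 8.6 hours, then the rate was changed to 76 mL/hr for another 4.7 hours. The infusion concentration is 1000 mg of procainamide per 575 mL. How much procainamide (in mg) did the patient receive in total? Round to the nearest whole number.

1647 mg

Concentration = 1000 mg ÷ 575 mL = 1.73913 mg/mL
Stage 1: 68.6 mL/hr × 8.6 hr = 589.96 mL → 589.96 mL × 1.73913 mg/mL = 1026.017 mg
Stage 2: 76 mL/hr × 4.7 hr = 357.2 mL → 357.2 mL × 1.73913 mg/mL = 621.2174 mg
Total = 1026.017 + 621.2174 = 1647.235 mg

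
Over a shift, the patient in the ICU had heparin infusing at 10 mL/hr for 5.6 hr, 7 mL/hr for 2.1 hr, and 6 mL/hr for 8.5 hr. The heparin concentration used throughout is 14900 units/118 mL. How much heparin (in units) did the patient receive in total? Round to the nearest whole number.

15367 units

Concentration = 14900 units ÷ 118 mL = 126.2712 units/mL
Stage 1: 10 mL/hr × 5.6 hr = 56 mL → 56 mL × 126.2712 units/mL = 7071.186 units
Stage 2: 7 mL/hr × 2.1 hr = 14.7 mL → 14.7 mL × 126.2712 units/mL = 1856.186 units
Stage 3: 6 mL/hr × 8.5 hr = 51 mL → 51 mL × 126.2712 units/mL = 6439.831 units
Total = 7071.186 + 1856.186 + 6439.831 = 15367.2 units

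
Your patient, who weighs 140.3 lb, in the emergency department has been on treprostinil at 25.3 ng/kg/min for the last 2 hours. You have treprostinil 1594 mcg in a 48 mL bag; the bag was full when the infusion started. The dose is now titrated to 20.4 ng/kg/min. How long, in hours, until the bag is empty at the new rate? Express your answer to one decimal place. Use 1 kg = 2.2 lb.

17.9 hours

Initial rate:
Weight = 140.3 lb ÷ 2.2 lb/kg = 63.77273 kg
Dose = 25.3 ng/kg/min × 63.77273 kg = 1613.45 ng/min
1613.45 ng/min × 60 min/hr = 96807 ng/hr
Concentration = 1594 mcg ÷ 48 mL = 33.20833 mcg/mL = 33208.33 ng/mL
Rate = 96807 ng/hr ÷ 33208.33 ng/mL = 2.915142 mL/hr
Volume infused so far = 2.915142 mL/hr × 2 hr = 5.830284 mL
Volume remaining = 48 − 5.830284 = 42.16972 mL
New rate:
Dose = 20.4 ng/kg/min × 63.77273 kg = 1300.964 ng/min
1300.964 ng/min × 60 min/hr = 78057.82 ng/hr
Rate = 78057.82 ng/hr ÷ 33208.33 ng/mL = 2.350549 mL/hr
Time remaining = 42.16972 mL ÷ 2.350549 mL/hr = 17.94037 hr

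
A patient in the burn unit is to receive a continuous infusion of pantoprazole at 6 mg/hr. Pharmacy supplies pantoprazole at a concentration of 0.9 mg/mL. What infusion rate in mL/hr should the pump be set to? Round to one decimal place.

Rate = 6 mg/hr ÷ 0.9 mg/mL = 6.666667 mL/hr

6.7 mL/hr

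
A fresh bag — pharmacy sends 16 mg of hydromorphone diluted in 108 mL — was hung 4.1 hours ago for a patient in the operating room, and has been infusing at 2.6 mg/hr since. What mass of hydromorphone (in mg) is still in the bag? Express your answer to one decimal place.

5.3 mg

Concentration = 16 mg ÷ 108 mL = 0.1481481 mg/mL
Rate = 2.6 mg/hr ÷ 0.1481481 mg/mL = 17.55 mL/hr
Volume infused = 17.55 mL/hr × 4.1 hr = 71.955 mL
Volume remaining = 108 − 71.955 = 36.045 mL
Drug remaining = 36.045 mL × 0.1481481 mg/mL = 5.34 mg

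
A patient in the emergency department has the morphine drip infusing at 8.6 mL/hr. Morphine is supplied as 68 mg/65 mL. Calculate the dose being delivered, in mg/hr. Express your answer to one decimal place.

Concentration = 68 mg ÷ 65 mL = 1.046154 mg/mL
Drug rate = 8.6 mL/hr × 1.046154 mg/mL = 8.996923 mg/hr

9.0 mg/hr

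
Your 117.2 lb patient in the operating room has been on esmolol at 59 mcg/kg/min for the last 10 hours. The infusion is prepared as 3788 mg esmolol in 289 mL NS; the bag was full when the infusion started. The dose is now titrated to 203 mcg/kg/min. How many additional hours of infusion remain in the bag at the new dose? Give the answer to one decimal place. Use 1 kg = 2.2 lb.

Initial rate:
Weight = 117.2 lb ÷ 2.2 lb/kg = 53.27273 kg
Dose = 59 mcg/kg/min × 53.27273 kg = 3143.091 mcg/min
3143.091 mcg/min × 60 min/hr = 188585.5 mcg/hr
Concentration = 3788 mg ÷ 289 mL = 13.10727 mg/mL = 13107.27 mcg/mL
Rate = 188585.5 mcg/hr ÷ 13107.27 mcg/mL = 14.38786 mL/hr
Volume infused so far = 14.38786 mL/hr × 10 hr = 143.8786 mL
Volume remaining = 289 − 143.8786 = 145.1214 mL
New rate:
Dose = 203 mcg/kg/min × 53.27273 kg = 10814.36 mcg/min
10814.36 mcg/min × 60 min/hr = 648861.8 mcg/hr
Rate = 648861.8 mcg/hr ÷ 13107.27 mcg/mL = 49.50398 mL/hr
Time remaining = 145.1214 mL ÷ 49.50398 mL/hr = 2.931511 hr

2.9 hours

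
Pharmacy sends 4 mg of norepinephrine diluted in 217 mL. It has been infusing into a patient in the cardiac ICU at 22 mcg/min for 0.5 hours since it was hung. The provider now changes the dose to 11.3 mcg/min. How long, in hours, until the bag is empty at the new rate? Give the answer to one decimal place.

Initial rate:
22 mcg/min × 60 min/hr = 1320 mcg/hr
Concentration = 4 mg ÷ 217 mL = 0.01843318 mg/mL = 18.43318 mcg/mL
Rate = 1320 mcg/hr ÷ 18.43318 mcg/mL = 71.61 mL/hr
Volume infused so far = 71.61 mL/hr × 0.5 hr = 35.805 mL
Volume remaining = 217 − 35.805 = 181.195 mL
New rate:
11.3 mcg/min × 60 min/hr = 678 mcg/hr
Rate = 678 mcg/hr ÷ 18.43318 mcg/mL = 36.7815 mL/hr
Time remaining = 181.195 mL ÷ 36.7815 mL/hr = 4.926254 hr

4.9 hours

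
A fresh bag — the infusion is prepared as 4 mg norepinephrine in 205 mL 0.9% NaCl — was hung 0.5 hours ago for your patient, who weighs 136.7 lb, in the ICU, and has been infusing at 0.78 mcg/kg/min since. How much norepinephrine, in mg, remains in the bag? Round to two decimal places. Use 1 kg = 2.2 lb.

2.55 mg

Weight = 136.7 lb ÷ 2.2 lb/kg = 62.13636 kg
Dose = 0.78 mcg/kg/min × 62.13636 kg = 48.46636 mcg/min
48.46636 mcg/min × 60 min/hr = 2907.982 mcg/hr
Concentration = 4 mg ÷ 205 mL = 0.0195122 mg/mL = 19.5122 mcg/mL
Rate = 2907.982 mcg/hr ÷ 19.5122 mcg/mL = 149.0341 mL/hr
Volume infused = 149.0341 mL/hr × 0.5 hr = 74.51703 mL
Volume remaining = 205 − 74.51703 = 130.483 mL
Drug remaining = 130.483 mL × 19.5122 mcg/mL = 2546.009 mcg = 2.546009 mg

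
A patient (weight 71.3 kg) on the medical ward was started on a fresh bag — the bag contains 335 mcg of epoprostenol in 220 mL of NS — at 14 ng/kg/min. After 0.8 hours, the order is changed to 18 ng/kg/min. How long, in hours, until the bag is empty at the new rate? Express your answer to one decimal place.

Initial rate:
Dose = 14 ng/kg/min × 71.3 kg = 998.2 ng/min
998.2 ng/min × 60 min/hr = 59892 ng/hr
Concentration = 335 mcg ÷ 220 mL = 1.522727 mcg/mL = 1522.727 ng/mL
Rate = 59892 ng/hr ÷ 1522.727 ng/mL = 39.33206 mL/hr
Volume infused so far = 39.33206 mL/hr × 0.8 hr = 31.46565 mL
Volume remaining = 220 − 31.46565 = 188.5344 mL
New rate:
Dose = 18 ng/kg/min × 71.3 kg = 1283.4 ng/min
1283.4 ng/min × 60 min/hr = 77004 ng/hr
Rate = 77004 ng/hr ÷ 1522.727 ng/mL = 50.56979 mL/hr
Time remaining = 188.5344 mL ÷ 50.56979 mL/hr = 3.728201 hr

3.7 hours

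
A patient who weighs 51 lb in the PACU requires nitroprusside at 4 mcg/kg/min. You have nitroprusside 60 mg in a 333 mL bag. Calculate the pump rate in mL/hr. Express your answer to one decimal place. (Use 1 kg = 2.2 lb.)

Weight = 51 lb ÷ 2.2 lb/kg = 23.18182 kg
Dose = 4 mcg/kg/min × 23.18182 kg = 92.72727 mcg/min
92.72727 mcg/min × 60 min/hr = 5563.636 mcg/hr
Concentration = 60 mg ÷ 333 mL = 0.1801802 mg/mL = 180.1802 mcg/mL
Rate = 5563.636 mcg/hr ÷ 180.1802 mcg/mL = 30.87818 mL/hr

30.9 mL/hr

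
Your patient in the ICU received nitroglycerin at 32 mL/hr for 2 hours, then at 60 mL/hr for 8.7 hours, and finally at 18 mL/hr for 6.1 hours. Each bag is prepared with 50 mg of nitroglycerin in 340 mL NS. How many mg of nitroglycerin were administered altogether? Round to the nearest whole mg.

Concentration = 50 mg ÷ 340 mL = 0.1470588 mg/mL
Stage 1: 32 mL/hr × 2 hr = 64 mL → 64 mL × 0.1470588 mg/mL = 9.411765 mg
Stage 2: 60 mL/hr × 8.7 hr = 522 mL → 522 mL × 0.1470588 mg/mL = 76.76471 mg
Stage 3: 18 mL/hr × 6.1 hr = 109.8 mL → 109.8 mL × 0.1470588 mg/mL = 16.14706 mg
Total = 9.411765 + 76.76471 + 16.14706 = 102.3235 mg

102 mg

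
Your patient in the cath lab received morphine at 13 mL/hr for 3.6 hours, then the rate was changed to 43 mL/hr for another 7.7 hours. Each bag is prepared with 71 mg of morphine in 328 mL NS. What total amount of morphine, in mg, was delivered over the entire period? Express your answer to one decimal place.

Concentration = 71 mg ÷ 328 mL = 0.2164634 mg/mL
Stage 1: 13 mL/hr × 3.6 hr = 46.8 mL → 46.8 mL × 0.2164634 mg/mL = 10.13049 mg
Stage 2: 43 mL/hr × 7.7 hr = 331.1 mL → 331.1 mL × 0.2164634 mg/mL = 71.67104 mg
Total = 10.13049 + 71.67104 = 81.80152 mg

81.8 mg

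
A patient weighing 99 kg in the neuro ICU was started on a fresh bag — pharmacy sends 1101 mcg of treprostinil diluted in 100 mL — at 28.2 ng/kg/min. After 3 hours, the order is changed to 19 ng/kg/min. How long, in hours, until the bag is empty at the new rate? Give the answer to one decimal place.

Initial rate:
Dose = 28.2 ng/kg/min × 99 kg = 2791.8 ng/min
2791.8 ng/min × 60 min/hr = 167508 ng/hr
Concentration = 1101 mcg ÷ 100 mL = 11.01 mcg/mL = 11010 ng/mL
Rate = 167508 ng/hr ÷ 11010 ng/mL = 15.21417 mL/hr
Volume infused so far = 15.21417 mL/hr × 3 hr = 45.64251 mL
Volume remaining = 100 − 45.64251 = 54.35749 mL
New rate:
Dose = 19 ng/kg/min × 99 kg = 1881 ng/min
1881 ng/min × 60 min/hr = 112860 ng/hr
Rate = 112860 ng/hr ÷ 11010 ng/mL = 10.25068 mL/hr
Time remaining = 54.35749 mL ÷ 10.25068 mL/hr = 5.302818 hr

5.3 hours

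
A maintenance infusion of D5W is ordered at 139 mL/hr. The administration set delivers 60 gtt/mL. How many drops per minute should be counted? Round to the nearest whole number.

139 mL/hr ÷ 60 min/hr = 2.316667 mL/min
2.316667 mL/min × 60 gtt/mL = 139 gtt/min

139 gtt/min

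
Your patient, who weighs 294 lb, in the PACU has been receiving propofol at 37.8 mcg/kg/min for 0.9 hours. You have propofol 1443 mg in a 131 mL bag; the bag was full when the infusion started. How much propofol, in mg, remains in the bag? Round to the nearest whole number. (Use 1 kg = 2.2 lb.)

Weight = 294 lb ÷ 2.2 lb/kg = 133.6364 kg
Dose = 37.8 mcg/kg/min × 133.6364 kg = 5051.455 mcg/min
5051.455 mcg/min × 60 min/hr = 303087.3 mcg/hr
Concentration = 1443 mg ÷ 131 mL = 11.01527 mg/mL = 11015.27 mcg/mL
Rate = 303087.3 mcg/hr ÷ 11015.27 mcg/mL = 27.5152 mL/hr
Volume infused = 27.5152 mL/hr × 0.9 hr = 24.76368 mL
Volume remaining = 131 − 24.76368 = 106.2363 mL
Drug remaining = 106.2363 mL × 11015.27 mcg/mL = 1170221 mcg = 1170.221 mg

1170 mg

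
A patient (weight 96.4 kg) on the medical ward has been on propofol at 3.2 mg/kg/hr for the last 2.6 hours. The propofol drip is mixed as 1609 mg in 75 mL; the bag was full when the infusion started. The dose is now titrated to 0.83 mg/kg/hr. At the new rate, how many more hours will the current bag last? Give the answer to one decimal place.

10.1 hours

Initial rate:
Dose = 3.2 mg/kg/hr × 96.4 kg = 308.48 mg/hr
Concentration = 1609 mg ÷ 75 mL = 21.45333 mg/mL
Rate = 308.48 mg/hr ÷ 21.45333 mg/mL = 14.37912 mL/hr
Volume infused so far = 14.37912 mL/hr × 2.6 hr = 37.38571 mL
Volume remaining = 75 − 37.38571 = 37.61429 mL
New rate:
Dose = 0.83 mg/kg/hr × 96.4 kg = 80.012 mg/hr
Rate = 80.012 mg/hr ÷ 21.45333 mg/mL = 3.729584 mL/hr
Time remaining = 37.61429 mL ÷ 3.729584 mL/hr = 10.08539 hr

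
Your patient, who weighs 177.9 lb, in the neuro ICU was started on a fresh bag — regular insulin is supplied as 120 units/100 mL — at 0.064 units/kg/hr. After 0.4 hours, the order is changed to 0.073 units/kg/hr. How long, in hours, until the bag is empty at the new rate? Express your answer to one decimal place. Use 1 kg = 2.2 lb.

Initial rate:
Weight = 177.9 lb ÷ 2.2 lb/kg = 80.86364 kg
Dose = 0.064 units/kg/hr × 80.86364 kg = 5.175273 units/hr
Concentration = 120 units ÷ 100 mL = 1.2 units/mL
Rate = 5.175273 units/hr ÷ 1.2 units/mL = 4.312727 mL/hr
Volume infused so far = 4.312727 mL/hr × 0.4 hr = 1.725091 mL
Volume remaining = 100 − 1.725091 = 98.27491 mL
New rate:
Dose = 0.073 units/kg/hr × 80.86364 kg = 5.903045 units/hr
Rate = 5.903045 units/hr ÷ 1.2 units/mL = 4.919205 mL/hr
Time remaining = 98.27491 mL ÷ 4.919205 mL/hr = 19.9778 hr

20.0 hours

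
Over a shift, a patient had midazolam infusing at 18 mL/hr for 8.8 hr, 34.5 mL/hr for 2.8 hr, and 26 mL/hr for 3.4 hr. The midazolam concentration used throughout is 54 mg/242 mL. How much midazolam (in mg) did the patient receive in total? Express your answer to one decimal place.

Concentration = 54 mg ÷ 242 mL = 0.2231405 mg/mL
Stage 1: 18 mL/hr × 8.8 hr = 158.4 mL → 158.4 mL × 0.2231405 mg/mL = 35.34545 mg
Stage 2: 34.5 mL/hr × 2.8 hr = 96.6 mL → 96.6 mL × 0.2231405 mg/mL = 21.55537 mg
Stage 3: 26 mL/hr × 3.4 hr = 88.4 mL → 88.4 mL × 0.2231405 mg/mL = 19.72562 mg
Total = 35.34545 + 21.55537 + 19.72562 = 76.62645 mg

76.6 mg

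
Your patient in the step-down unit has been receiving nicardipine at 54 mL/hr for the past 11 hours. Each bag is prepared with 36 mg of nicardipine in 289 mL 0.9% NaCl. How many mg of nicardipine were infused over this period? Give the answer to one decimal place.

74.0 mg

Concentration = 36 mg ÷ 289 mL = 0.1245675 mg/mL
Drug rate = 54 mL/hr × 0.1245675 mg/mL = 6.726644 mg/hr
Total = 6.726644 mg/hr × 11 hr = 73.99308 mg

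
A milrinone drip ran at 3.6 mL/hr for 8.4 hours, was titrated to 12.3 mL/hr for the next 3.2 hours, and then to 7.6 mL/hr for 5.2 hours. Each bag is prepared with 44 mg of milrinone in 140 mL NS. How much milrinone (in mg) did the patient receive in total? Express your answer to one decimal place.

Concentration = 44 mg ÷ 140 mL = 0.3142857 mg/mL
Stage 1: 3.6 mL/hr × 8.4 hr = 30.24 mL → 30.24 mL × 0.3142857 mg/mL = 9.504 mg
Stage 2: 12.3 mL/hr × 3.2 hr = 39.36 mL → 39.36 mL × 0.3142857 mg/mL = 12.37029 mg
Stage 3: 7.6 mL/hr × 5.2 hr = 39.52 mL → 39.52 mL × 0.3142857 mg/mL = 12.42057 mg
Total = 9.504 + 12.37029 + 12.42057 = 34.29486 mg

34.3 mg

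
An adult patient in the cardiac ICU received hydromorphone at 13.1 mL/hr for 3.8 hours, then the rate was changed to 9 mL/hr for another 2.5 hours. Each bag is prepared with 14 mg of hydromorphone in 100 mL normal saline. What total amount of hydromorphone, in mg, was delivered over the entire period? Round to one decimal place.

10.1 mg

Concentration = 14 mg ÷ 100 mL = 0.14 mg/mL
Stage 1: 13.1 mL/hr × 3.8 hr = 49.78 mL → 49.78 mL × 0.14 mg/mL = 6.9692 mg
Stage 2: 9 mL/hr × 2.5 hr = 22.5 mL → 22.5 mL × 0.14 mg/mL = 3.15 mg
Total = 6.9692 + 3.15 = 10.1192 mg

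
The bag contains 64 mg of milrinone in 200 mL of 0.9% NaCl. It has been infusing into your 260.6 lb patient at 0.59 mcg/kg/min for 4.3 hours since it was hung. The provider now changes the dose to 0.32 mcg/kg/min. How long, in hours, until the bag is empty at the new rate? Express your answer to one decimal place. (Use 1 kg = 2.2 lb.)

20.2 hours

Initial rate:
Weight = 260.6 lb ÷ 2.2 lb/kg = 118.4545 kg
Dose = 0.59 mcg/kg/min × 118.4545 kg = 69.88818 mcg/min
69.88818 mcg/min × 60 min/hr = 4193.291 mcg/hr
Concentration = 64 mg ÷ 200 mL = 0.32 mg/mL = 320 mcg/mL
Rate = 4193.291 mcg/hr ÷ 320 mcg/mL = 13.10403 mL/hr
Volume infused so far = 13.10403 mL/hr × 4.3 hr = 56.34735 mL
Volume remaining = 200 − 56.34735 = 143.6527 mL
New rate:
Dose = 0.32 mcg/kg/min × 118.4545 kg = 37.90545 mcg/min
37.90545 mcg/min × 60 min/hr = 2274.327 mcg/hr
Rate = 2274.327 mcg/hr ÷ 320 mcg/mL = 7.107273 mL/hr
Time remaining = 143.6527 mL ÷ 7.107273 mL/hr = 20.21206 hr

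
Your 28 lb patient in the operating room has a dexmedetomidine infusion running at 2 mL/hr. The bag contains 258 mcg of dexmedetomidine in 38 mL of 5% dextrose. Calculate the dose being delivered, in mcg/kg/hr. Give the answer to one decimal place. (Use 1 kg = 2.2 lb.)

1.1 mcg/kg/hr

Weight = 28 lb ÷ 2.2 lb/kg = 12.72727 kg
Concentration = 258 mcg ÷ 38 mL = 6.789474 mcg/mL
Drug rate = 2 mL/hr × 6.789474 mcg/mL = 13.57895 mcg/hr
13.57895 mcg/hr ÷ 12.72727 kg = 1.066917 mcg/kg/hr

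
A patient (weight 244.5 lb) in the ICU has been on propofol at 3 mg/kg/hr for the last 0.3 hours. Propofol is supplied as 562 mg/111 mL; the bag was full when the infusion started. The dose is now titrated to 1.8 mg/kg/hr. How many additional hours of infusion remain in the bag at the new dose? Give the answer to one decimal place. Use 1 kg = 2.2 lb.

Initial rate:
Weight = 244.5 lb ÷ 2.2 lb/kg = 111.1364 kg
Dose = 3 mg/kg/hr × 111.1364 kg = 333.4091 mg/hr
Concentration = 562 mg ÷ 111 mL = 5.063063 mg/mL
Rate = 333.4091 mg/hr ÷ 5.063063 mg/mL = 65.85126 mL/hr
Volume infused so far = 65.85126 mL/hr × 0.3 hr = 19.75538 mL
Volume remaining = 111 − 19.75538 = 91.24462 mL
New rate:
Dose = 1.8 mg/kg/hr × 111.1364 kg = 200.0455 mg/hr
Rate = 200.0455 mg/hr ÷ 5.063063 mg/mL = 39.51076 mL/hr
Time remaining = 91.24462 mL ÷ 39.51076 mL/hr = 2.309362 hr

2.3 hours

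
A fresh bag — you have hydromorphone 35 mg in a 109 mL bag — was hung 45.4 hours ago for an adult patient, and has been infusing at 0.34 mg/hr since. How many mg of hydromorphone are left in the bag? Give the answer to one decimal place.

Concentration = 35 mg ÷ 109 mL = 0.3211009 mg/mL
Rate = 0.34 mg/hr ÷ 0.3211009 mg/mL = 1.058857 mL/hr
Volume infused = 1.058857 mL/hr × 45.4 hr = 48.07211 mL
Volume remaining = 109 − 48.07211 = 60.92789 mL
Drug remaining = 60.92789 mL × 0.3211009 mg/mL = 19.564 mg

19.6 mg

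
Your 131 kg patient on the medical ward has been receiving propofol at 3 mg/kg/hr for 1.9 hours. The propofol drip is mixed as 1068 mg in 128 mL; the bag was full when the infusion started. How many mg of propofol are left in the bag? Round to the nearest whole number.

Dose = 3 mg/kg/hr × 131 kg = 393 mg/hr
Concentration = 1068 mg ÷ 128 mL = 8.34375 mg/mL
Rate = 393 mg/hr ÷ 8.34375 mg/mL = 47.10112 mL/hr
Volume infused = 47.10112 mL/hr × 1.9 hr = 89.49213 mL
Volume remaining = 128 − 89.49213 = 38.50787 mL
Drug remaining = 38.50787 mL × 8.34375 mg/mL = 321.3 mg

321 mg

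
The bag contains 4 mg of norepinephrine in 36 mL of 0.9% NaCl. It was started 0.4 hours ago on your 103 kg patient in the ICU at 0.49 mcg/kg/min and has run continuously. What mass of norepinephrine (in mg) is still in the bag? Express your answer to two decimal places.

2.79 mg

Dose = 0.49 mcg/kg/min × 103 kg = 50.47 mcg/min
50.47 mcg/min × 60 min/hr = 3028.2 mcg/hr
Concentration = 4 mg ÷ 36 mL = 0.1111111 mg/mL = 111.1111 mcg/mL
Rate = 3028.2 mcg/hr ÷ 111.1111 mcg/mL = 27.2538 mL/hr
Volume infused = 27.2538 mL/hr × 0.4 hr = 10.90152 mL
Volume remaining = 36 − 10.90152 = 25.09848 mL
Drug remaining = 25.09848 mL × 111.1111 mcg/mL = 2788.72 mcg = 2.78872 mg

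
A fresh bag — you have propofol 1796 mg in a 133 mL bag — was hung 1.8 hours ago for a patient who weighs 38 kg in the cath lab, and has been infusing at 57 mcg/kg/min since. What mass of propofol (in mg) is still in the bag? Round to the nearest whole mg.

1562 mg

Dose = 57 mcg/kg/min × 38 kg = 2166 mcg/min
2166 mcg/min × 60 min/hr = 129960 mcg/hr
Concentration = 1796 mg ÷ 133 mL = 13.50376 mg/mL = 13503.76 mcg/mL
Rate = 129960 mcg/hr ÷ 13503.76 mcg/mL = 9.623987 mL/hr
Volume infused = 9.623987 mL/hr × 1.8 hr = 17.32318 mL
Volume remaining = 133 − 17.32318 = 115.6768 mL
Drug remaining = 115.6768 mL × 13503.76 mcg/mL = 1562072 mcg = 1562.072 mg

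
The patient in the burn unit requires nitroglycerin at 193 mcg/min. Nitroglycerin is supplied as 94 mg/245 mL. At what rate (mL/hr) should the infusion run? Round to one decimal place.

30.2 mL/hr

193 mcg/min × 60 min/hr = 11580 mcg/hr
Concentration = 94 mg ÷ 245 mL = 0.3836735 mg/mL = 383.6735 mcg/mL
Rate = 11580 mcg/hr ÷ 383.6735 mcg/mL = 30.18191 mL/hr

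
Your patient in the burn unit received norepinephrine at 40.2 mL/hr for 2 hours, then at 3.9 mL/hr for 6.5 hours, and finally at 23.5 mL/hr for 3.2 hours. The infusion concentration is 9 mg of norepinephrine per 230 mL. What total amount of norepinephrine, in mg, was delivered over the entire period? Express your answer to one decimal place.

Concentration = 9 mg ÷ 230 mL = 0.03913043 mg/mL
Stage 1: 40.2 mL/hr × 2 hr = 80.4 mL → 80.4 mL × 0.03913043 mg/mL = 3.146087 mg
Stage 2: 3.9 mL/hr × 6.5 hr = 25.35 mL → 25.35 mL × 0.03913043 mg/mL = 0.9919565 mg
Stage 3: 23.5 mL/hr × 3.2 hr = 75.2 mL → 75.2 mL × 0.03913043 mg/mL = 2.942609 mg
Total = 3.146087 + 0.9919565 + 2.942609 = 7.080652 mg

7.1 mg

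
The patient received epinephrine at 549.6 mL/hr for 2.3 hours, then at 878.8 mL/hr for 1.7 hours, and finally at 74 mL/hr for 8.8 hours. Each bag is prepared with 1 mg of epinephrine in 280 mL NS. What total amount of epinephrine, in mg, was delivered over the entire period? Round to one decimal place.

Concentration = 1 mg ÷ 280 mL = 0.003571429 mg/mL
Stage 1: 549.6 mL/hr × 2.3 hr = 1264.08 mL → 1264.08 mL × 0.003571429 mg/mL = 4.514571 mg
Stage 2: 878.8 mL/hr × 1.7 hr = 1493.96 mL → 1493.96 mL × 0.003571429 mg/mL = 5.335571 mg
Stage 3: 74 mL/hr × 8.8 hr = 651.2 mL → 651.2 mL × 0.003571429 mg/mL = 2.325714 mg
Total = 4.514571 + 5.335571 + 2.325714 = 12.17586 mg

12.2 mg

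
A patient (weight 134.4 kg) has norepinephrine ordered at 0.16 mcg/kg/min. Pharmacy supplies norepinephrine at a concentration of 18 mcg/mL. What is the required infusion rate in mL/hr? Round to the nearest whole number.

72 mL/hr

Dose = 0.16 mcg/kg/min × 134.4 kg = 21.504 mcg/min
21.504 mcg/min × 60 min/hr = 1290.24 mcg/hr
Rate = 1290.24 mcg/hr ÷ 18 mcg/mL = 71.68 mL/hr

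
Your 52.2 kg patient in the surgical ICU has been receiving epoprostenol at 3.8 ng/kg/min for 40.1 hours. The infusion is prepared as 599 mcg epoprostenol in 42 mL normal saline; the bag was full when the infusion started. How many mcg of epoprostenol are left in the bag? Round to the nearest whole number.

122 mcg

Dose = 3.8 ng/kg/min × 52.2 kg = 198.36 ng/min
198.36 ng/min × 60 min/hr = 11901.6 ng/hr
Concentration = 599 mcg ÷ 42 mL = 14.2619 mcg/mL = 14261.9 ng/mL
Rate = 11901.6 ng/hr ÷ 14261.9 ng/mL = 0.8345028 mL/hr
Volume infused = 0.8345028 mL/hr × 40.1 hr = 33.46356 mL
Volume remaining = 42 − 33.46356 = 8.536436 mL
Drug remaining = 8.536436 mL × 14261.9 ng/mL = 121745.8 ng = 121.7458 mcg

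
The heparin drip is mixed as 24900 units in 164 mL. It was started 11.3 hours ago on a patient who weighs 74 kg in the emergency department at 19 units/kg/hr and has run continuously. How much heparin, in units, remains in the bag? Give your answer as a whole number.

9012 units

Dose = 19 units/kg/hr × 74 kg = 1406 units/hr
Concentration = 24900 units ÷ 164 mL = 151.8293 units/mL
Rate = 1406 units/hr ÷ 151.8293 units/mL = 9.260402 mL/hr
Volume infused = 9.260402 mL/hr × 11.3 hr = 104.6425 mL
Volume remaining = 164 − 104.6425 = 59.35746 mL
Drug remaining = 59.35746 mL × 151.8293 units/mL = 9012.2 units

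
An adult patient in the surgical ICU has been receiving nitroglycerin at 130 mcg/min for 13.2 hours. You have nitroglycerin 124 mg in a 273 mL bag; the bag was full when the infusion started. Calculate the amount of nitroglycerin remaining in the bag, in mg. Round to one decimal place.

21.0 mg

130 mcg/min × 60 min/hr = 7800 mcg/hr
Concentration = 124 mg ÷ 273 mL = 0.4542125 mg/mL = 454.2125 mcg/mL
Rate = 7800 mcg/hr ÷ 454.2125 mcg/mL = 17.17258 mL/hr
Volume infused = 17.17258 mL/hr × 13.2 hr = 226.6781 mL
Volume remaining = 273 − 226.6781 = 46.32194 mL
Drug remaining = 46.32194 mL × 454.2125 mcg/mL = 21040 mcg = 21.04 mg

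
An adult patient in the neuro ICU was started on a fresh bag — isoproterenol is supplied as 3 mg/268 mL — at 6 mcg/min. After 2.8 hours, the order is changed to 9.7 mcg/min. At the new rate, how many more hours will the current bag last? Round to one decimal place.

Initial rate:
6 mcg/min × 60 min/hr = 360 mcg/hr
Concentration = 3 mg ÷ 268 mL = 0.01119403 mg/mL = 11.19403 mcg/mL
Rate = 360 mcg/hr ÷ 11.19403 mcg/mL = 32.16 mL/hr
Volume infused so far = 32.16 mL/hr × 2.8 hr = 90.048 mL
Volume remaining = 268 − 90.048 = 177.952 mL
New rate:
9.7 mcg/min × 60 min/hr = 582 mcg/hr
Rate = 582 mcg/hr ÷ 11.19403 mcg/mL = 51.992 mL/hr
Time remaining = 177.952 mL ÷ 51.992 mL/hr = 3.42268 hr

3.4 hours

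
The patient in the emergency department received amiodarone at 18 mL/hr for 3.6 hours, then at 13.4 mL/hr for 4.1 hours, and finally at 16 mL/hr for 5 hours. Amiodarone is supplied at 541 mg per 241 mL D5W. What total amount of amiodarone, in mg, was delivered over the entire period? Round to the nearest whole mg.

Concentration = 541 mg ÷ 241 mL = 2.244813 mg/mL
Stage 1: 18 mL/hr × 3.6 hr = 64.8 mL → 64.8 mL × 2.244813 mg/mL = 145.4639 mg
Stage 2: 13.4 mL/hr × 4.1 hr = 54.94 mL → 54.94 mL × 2.244813 mg/mL = 123.33 mg
Stage 3: 16 mL/hr × 5 hr = 80 mL → 80 mL × 2.244813 mg/mL = 179.5851 mg
Total = 145.4639 + 123.33 + 179.5851 = 448.379 mg

448 mg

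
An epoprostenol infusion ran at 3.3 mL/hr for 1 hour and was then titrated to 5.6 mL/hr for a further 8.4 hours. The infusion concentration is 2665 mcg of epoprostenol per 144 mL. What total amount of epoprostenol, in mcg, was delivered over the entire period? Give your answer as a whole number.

Concentration = 2665 mcg ÷ 144 mL = 18.50694 mcg/mL
Stage 1: 3.3 mL/hr × 1 hr = 3.3 mL → 3.3 mL × 18.50694 mcg/mL = 61.07292 mcg
Stage 2: 5.6 mL/hr × 8.4 hr = 47.04 mL → 47.04 mL × 18.50694 mcg/mL = 870.5667 mcg
Total = 61.07292 + 870.5667 = 931.6396 mcg

932 mcg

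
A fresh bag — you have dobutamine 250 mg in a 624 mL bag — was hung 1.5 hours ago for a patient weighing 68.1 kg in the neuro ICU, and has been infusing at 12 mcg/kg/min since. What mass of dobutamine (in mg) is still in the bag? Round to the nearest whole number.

Dose = 12 mcg/kg/min × 68.1 kg = 817.2 mcg/min
817.2 mcg/min × 60 min/hr = 49032 mcg/hr
Concentration = 250 mg ÷ 624 mL = 0.400641 mg/mL = 400.641 mcg/mL
Rate = 49032 mcg/hr ÷ 400.641 mcg/mL = 122.3839 mL/hr
Volume infused = 122.3839 mL/hr × 1.5 hr = 183.5758 mL
Volume remaining = 624 − 183.5758 = 440.4242 mL
Drug remaining = 440.4242 mL × 400.641 mcg/mL = 176452 mcg = 176.452 mg

176 mg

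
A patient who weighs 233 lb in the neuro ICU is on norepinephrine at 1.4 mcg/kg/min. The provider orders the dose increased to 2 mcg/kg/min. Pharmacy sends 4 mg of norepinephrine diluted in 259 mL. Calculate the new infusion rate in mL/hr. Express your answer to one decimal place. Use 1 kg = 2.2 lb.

822.9 mL/hr

Weight = 233 lb ÷ 2.2 lb/kg = 105.9091 kg
Dose = 2 mcg/kg/min × 105.9091 kg = 211.8182 mcg/min
211.8182 mcg/min × 60 min/hr = 12709.09 mcg/hr
Concentration = 4 mg ÷ 259 mL = 0.01544402 mg/mL = 15.44402 mcg/mL
Rate = 12709.09 mcg/hr ÷ 15.44402 mcg/mL = 822.9136 mL/hr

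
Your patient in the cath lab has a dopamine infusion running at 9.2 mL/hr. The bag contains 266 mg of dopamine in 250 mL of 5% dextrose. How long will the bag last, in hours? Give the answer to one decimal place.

27.2 hours

Duration = 250 mL ÷ 9.2 mL/hr = 27.17391 hr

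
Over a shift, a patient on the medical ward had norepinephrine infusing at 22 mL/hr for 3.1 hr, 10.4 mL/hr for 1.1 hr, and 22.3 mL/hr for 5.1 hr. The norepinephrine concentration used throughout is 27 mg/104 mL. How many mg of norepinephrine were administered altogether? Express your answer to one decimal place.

50.2 mg

Concentration = 27 mg ÷ 104 mL = 0.2596154 mg/mL
Stage 1: 22 mL/hr × 3.1 hr = 68.2 mL → 68.2 mL × 0.2596154 mg/mL = 17.70577 mg
Stage 2: 10.4 mL/hr × 1.1 hr = 11.44 mL → 11.44 mL × 0.2596154 mg/mL = 2.97 mg
Stage 3: 22.3 mL/hr × 5.1 hr = 113.73 mL → 113.73 mL × 0.2596154 mg/mL = 29.52606 mg
Total = 17.70577 + 2.97 + 29.52606 = 50.20183 mg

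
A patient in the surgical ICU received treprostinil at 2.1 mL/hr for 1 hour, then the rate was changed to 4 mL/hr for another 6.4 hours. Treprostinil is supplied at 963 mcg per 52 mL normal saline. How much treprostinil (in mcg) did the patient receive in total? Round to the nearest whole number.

513 mcg

Concentration = 963 mcg ÷ 52 mL = 18.51923 mcg/mL
Stage 1: 2.1 mL/hr × 1 hr = 2.1 mL → 2.1 mL × 18.51923 mcg/mL = 38.89038 mcg
Stage 2: 4 mL/hr × 6.4 hr = 25.6 mL → 25.6 mL × 18.51923 mcg/mL = 474.0923 mcg
Total = 38.89038 + 474.0923 = 512.9827 mcg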